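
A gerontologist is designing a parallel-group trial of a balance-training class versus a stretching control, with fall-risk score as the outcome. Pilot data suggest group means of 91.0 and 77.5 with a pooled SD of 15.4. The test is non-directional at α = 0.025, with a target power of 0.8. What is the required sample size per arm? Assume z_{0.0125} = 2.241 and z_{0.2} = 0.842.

Cohen's d = |M₁ − M₂| / SD_pooled = |91.0 − 77.5| / 15.4 = 13.5 / 15.4 = 0.877.
For two independent groups with equal n: n = 2·((z_{α/2} + z_β) / d)².
z_{α/2} + z_β = 2.241 + 0.842 = 3.083.
n = 2 × (3.083 / 0.877)² = 2 × 3.515² = 2 × 12.36 = 24.7.
Round up to the next whole participant.

n = 25 per group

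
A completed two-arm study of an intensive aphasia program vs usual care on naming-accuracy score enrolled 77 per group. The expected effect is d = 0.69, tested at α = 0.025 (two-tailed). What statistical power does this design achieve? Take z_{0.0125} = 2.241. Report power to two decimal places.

power ≈ 0.98

For two equal groups, power = Φ(d·√(n/2) − z_{α/2}).
d·√(n/2) = 0.69 × √(77/2) = 0.69 × 6.205 = 4.281.
z_β = 4.281 − 2.241 = 2.040.
Power = Φ(2.040) = 0.979.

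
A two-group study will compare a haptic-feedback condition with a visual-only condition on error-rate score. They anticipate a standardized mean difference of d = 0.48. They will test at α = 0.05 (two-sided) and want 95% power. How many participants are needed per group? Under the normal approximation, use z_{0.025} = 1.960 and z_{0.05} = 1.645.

n = 113 per group

For two independent groups with equal n: n = 2·((z_{α/2} + z_β) / d)².
z_{α/2} + z_β = 1.960 + 1.645 = 3.605.
n = 2 × (3.605 / 0.48)² = 2 × 7.510² = 2 × 56.41 = 112.8.
Round up to the next whole participant.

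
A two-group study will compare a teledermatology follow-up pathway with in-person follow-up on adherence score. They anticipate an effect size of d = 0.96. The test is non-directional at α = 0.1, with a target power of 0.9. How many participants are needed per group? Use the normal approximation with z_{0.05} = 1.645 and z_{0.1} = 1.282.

n = 19 per group

For two independent groups with equal n: n = 2·((z_{α/2} + z_β) / d)².
z_{α/2} + z_β = 1.645 + 1.282 = 2.927.
n = 2 × (2.927 / 0.96)² = 2 × 3.049² = 2 × 9.30 = 18.6.
Round up to the next whole participant.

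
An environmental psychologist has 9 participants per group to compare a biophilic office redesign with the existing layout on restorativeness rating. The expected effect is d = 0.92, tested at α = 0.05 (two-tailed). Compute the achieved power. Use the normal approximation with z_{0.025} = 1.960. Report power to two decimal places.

For two equal groups, power = Φ(d·√(n/2) − z_{α/2}).
d·√(n/2) = 0.92 × √(9/2) = 0.92 × 2.121 = 1.952.
z_β = 1.952 − 1.960 = -0.008.
Power = Φ(-0.008) = 0.497.

power ≈ 0.50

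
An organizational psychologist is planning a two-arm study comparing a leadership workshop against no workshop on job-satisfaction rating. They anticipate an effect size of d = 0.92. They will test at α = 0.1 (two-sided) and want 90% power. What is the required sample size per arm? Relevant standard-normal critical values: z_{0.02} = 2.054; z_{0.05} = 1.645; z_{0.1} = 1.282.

For two independent groups with equal n: n = 2·((z_{α/2} + z_β) / d)².
z_{α/2} + z_β = 1.645 + 1.282 = 2.927.
n = 2 × (2.927 / 0.92)² = 2 × 3.182² = 2 × 10.12 = 20.2.
Round up to the next whole participant.

n = 21 per group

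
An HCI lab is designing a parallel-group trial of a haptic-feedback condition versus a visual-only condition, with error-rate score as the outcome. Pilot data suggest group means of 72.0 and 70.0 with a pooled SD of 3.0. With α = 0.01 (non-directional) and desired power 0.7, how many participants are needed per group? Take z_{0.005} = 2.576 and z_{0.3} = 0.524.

n = 44 per group

Cohen's d = |M₁ − M₂| / SD_pooled = |72.0 − 70.0| / 3.0 = 2.0 / 3.0 = 0.667.
For two independent groups with equal n: n = 2·((z_{α/2} + z_β) / d)².
z_{α/2} + z_β = 2.576 + 0.524 = 3.100.
n = 2 × (3.100 / 0.667)² = 2 × 4.648² = 2 × 21.60 = 43.2.
Round up to the next whole participant.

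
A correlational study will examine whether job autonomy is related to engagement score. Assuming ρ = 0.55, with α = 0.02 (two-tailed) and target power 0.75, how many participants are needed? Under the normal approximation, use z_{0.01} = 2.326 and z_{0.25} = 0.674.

n = 27

Fisher's z: C = ½·ln((1+r)/(1−r)) = ½·ln(3.4444) = 0.6184.
n = ((z_{α/2} + z_β)/C)² + 3.
(2.326 + 0.674) / 0.6184 = 3.000 / 0.6184 = 4.851.
n = 4.851² + 3 = 23.53 + 3 = 26.5.
Round up.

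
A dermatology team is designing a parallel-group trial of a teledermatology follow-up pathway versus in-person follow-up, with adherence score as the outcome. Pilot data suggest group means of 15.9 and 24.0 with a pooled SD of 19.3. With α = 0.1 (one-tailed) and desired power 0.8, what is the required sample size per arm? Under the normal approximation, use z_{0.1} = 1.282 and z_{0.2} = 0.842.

Cohen's d = |M₁ − M₂| / SD_pooled = |15.9 − 24.0| / 19.3 = 8.1 / 19.3 = 0.420.
For two independent groups with equal n: n = 2·((z_{α} + z_β) / d)².
z_{α} + z_β = 1.282 + 0.842 = 2.124.
n = 2 × (2.124 / 0.420)² = 2 × 5.057² = 2 × 25.57 = 51.1.
Round up to the next whole participant.

n = 52 per group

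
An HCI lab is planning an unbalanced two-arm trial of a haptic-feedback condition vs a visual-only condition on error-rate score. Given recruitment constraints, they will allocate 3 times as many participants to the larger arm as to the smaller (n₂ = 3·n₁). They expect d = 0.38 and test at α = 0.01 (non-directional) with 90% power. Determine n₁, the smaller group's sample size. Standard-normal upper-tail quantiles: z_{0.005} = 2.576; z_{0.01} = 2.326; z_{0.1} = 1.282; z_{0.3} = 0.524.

n₁ = 138

With allocation ratio k = n₂/n₁ = 3, Var(x̄₁−x̄₂) = σ²(1/n₁ + 1/(k·n₁)) = σ²·(k+1)/(k·n₁).
So n₁ = (1 + 1/k)·((z_{α/2} + z_β)/d)² = 1.333 × (3.858/0.38)².
n₁ = 1.333 × 103.08 = 137.4.
Round up: n₁ = 138, giving n₂ = 3 × 138 = 414.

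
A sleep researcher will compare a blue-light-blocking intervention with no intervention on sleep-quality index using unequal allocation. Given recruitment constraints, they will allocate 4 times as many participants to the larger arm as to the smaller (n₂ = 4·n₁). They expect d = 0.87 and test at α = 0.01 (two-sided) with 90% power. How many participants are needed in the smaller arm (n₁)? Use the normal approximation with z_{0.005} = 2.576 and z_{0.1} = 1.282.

With allocation ratio k = n₂/n₁ = 4, Var(x̄₁−x̄₂) = σ²(1/n₁ + 1/(k·n₁)) = σ²·(k+1)/(k·n₁).
So n₁ = (1 + 1/k)·((z_{α/2} + z_β)/d)² = 1.250 × (3.858/0.87)².
n₁ = 1.250 × 19.66 = 24.6.
Round up: n₁ = 25, giving n₂ = 4 × 25 = 100.

n₁ = 25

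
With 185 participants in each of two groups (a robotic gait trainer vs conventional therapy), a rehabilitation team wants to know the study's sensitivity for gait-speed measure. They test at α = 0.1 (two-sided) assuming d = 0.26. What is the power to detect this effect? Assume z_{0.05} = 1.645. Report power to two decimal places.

For two equal groups, power = Φ(d·√(n/2) − z_{α/2}).
d·√(n/2) = 0.26 × √(185/2) = 0.26 × 9.618 = 2.501.
z_β = 2.501 − 1.645 = 0.856.
Power = Φ(0.856) = 0.804.

power ≈ 0.80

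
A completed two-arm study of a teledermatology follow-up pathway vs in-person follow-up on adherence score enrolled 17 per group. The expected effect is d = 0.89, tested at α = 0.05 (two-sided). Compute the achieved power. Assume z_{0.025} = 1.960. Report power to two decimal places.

For two equal groups, power = Φ(d·√(n/2) − z_{α/2}).
d·√(n/2) = 0.89 × √(17/2) = 0.89 × 2.915 = 2.595.
z_β = 2.595 − 1.960 = 0.635.
Power = Φ(0.635) = 0.737.

power ≈ 0.74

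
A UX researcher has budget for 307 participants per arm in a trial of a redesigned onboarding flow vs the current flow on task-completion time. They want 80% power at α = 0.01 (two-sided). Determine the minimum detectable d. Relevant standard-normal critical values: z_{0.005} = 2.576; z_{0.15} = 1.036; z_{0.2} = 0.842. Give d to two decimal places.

d_min ≈ 0.28

For two independent groups of n = 307 each: d_min = (z_{α/2} + z_β)·√(2/n).
z-sum = 2.576 + 0.842 = 3.418.
d_min = 3.418 × √(2/307) = 3.418 × 0.0807 = 0.276.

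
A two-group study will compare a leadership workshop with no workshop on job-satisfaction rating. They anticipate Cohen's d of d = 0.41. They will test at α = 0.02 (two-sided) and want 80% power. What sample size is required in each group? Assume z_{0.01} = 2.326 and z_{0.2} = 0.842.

For two independent groups with equal n: n = 2·((z_{α/2} + z_β) / d)².
z_{α/2} + z_β = 2.326 + 0.842 = 3.168.
n = 2 × (3.168 / 0.41)² = 2 × 7.727² = 2 × 59.70 = 119.4.
Round up to the next whole participant.

n = 120 per group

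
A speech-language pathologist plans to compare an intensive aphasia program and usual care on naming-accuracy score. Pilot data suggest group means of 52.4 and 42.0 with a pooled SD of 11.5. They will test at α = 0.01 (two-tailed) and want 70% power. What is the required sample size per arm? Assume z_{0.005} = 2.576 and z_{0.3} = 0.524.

n = 24 per group

Cohen's d = |M₁ − M₂| / SD_pooled = |52.4 − 42.0| / 11.5 = 10.4 / 11.5 = 0.904.
For two independent groups with equal n: n = 2·((z_{α/2} + z_β) / d)².
z_{α/2} + z_β = 2.576 + 0.524 = 3.100.
n = 2 × (3.100 / 0.904)² = 2 × 3.429² = 2 × 11.76 = 23.5.
Round up to the next whole participant.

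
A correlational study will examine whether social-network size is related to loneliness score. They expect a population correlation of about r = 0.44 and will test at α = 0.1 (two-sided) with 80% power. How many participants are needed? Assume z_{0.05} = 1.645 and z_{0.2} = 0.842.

n = 31

Fisher's z: C = ½·ln((1+r)/(1−r)) = ½·ln(2.5714) = 0.4722.
n = ((z_{α/2} + z_β)/C)² + 3.
(1.645 + 0.842) / 0.4722 = 2.487 / 0.4722 = 5.267.
n = 5.267² + 3 = 27.74 + 3 = 30.7.
Round up.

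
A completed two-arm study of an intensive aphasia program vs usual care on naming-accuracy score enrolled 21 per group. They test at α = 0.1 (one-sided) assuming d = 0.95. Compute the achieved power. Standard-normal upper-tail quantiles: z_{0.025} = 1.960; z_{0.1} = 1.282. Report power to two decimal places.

For two equal groups, power = Φ(d·√(n/2) − z_{α}).
d·√(n/2) = 0.95 × √(21/2) = 0.95 × 3.240 = 3.078.
z_β = 3.078 − 1.282 = 1.796.
Power = Φ(1.796) = 0.964.

power ≈ 0.96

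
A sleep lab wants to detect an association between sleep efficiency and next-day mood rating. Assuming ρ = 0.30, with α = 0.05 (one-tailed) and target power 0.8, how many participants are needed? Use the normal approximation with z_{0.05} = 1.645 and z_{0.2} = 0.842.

Fisher's z: C = ½·ln((1+r)/(1−r)) = ½·ln(1.8571) = 0.3095.
n = ((z_{α} + z_β)/C)² + 3.
(1.645 + 0.842) / 0.3095 = 2.487 / 0.3095 = 8.036.
n = 8.036² + 3 = 64.57 + 3 = 67.6.
Round up.

n = 68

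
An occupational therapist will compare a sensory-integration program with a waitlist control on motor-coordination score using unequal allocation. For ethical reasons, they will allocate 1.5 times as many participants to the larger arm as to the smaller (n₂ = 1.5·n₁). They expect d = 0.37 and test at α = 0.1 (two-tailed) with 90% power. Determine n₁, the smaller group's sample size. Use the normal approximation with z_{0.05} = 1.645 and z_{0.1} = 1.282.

With allocation ratio k = n₂/n₁ = 1.5, Var(x̄₁−x̄₂) = σ²(1/n₁ + 1/(k·n₁)) = σ²·(k+1)/(k·n₁).
So n₁ = (1 + 1/k)·((z_{α/2} + z_β)/d)² = 1.667 × (2.927/0.37)².
n₁ = 1.667 × 62.58 = 104.3.
Round up: n₁ = 105, giving n₂ = ⌈1.5 × 105⌉ = ⌈157.5⌉ = 158.

n₁ = 105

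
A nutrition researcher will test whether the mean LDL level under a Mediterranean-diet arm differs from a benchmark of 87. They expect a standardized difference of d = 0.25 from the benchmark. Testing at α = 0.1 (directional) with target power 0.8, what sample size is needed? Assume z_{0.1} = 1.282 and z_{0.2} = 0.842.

For a one-sample test: n = ((z_{α} + z_β) / d)².
z_{α} + z_β = 1.282 + 0.842 = 2.124.
n = (2.124 / 0.25)² = 8.496² = 72.18.
Round up.

n = 73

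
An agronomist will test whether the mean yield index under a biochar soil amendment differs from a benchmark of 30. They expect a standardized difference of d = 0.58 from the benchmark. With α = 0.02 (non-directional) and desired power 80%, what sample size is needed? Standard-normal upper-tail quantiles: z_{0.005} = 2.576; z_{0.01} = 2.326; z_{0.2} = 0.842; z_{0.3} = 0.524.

For a one-sample test: n = ((z_{α/2} + z_β) / d)².
z_{α/2} + z_β = 2.326 + 0.842 = 3.168.
n = (3.168 / 0.58)² = 5.462² = 29.83.
Round up.

n = 30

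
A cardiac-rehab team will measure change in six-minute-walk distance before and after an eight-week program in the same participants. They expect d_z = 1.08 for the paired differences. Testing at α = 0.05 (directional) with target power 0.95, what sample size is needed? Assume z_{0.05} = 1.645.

For a paired (one-sample on differences) test: n = ((z_{α} + z_β) / d)².
z_{α} + z_β = 1.645 + 1.645 = 3.290.
n = (3.290 / 1.08)² = 3.046² = 9.28.
Round up.

n = 10 pairs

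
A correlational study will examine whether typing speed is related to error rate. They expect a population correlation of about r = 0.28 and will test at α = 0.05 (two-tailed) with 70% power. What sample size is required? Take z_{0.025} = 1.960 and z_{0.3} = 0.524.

Fisher's z: C = ½·ln((1+r)/(1−r)) = ½·ln(1.7778) = 0.2877.
n = ((z_{α/2} + z_β)/C)² + 3.
(1.960 + 0.524) / 0.2877 = 2.484 / 0.2877 = 8.634.
n = 8.634² + 3 = 74.55 + 3 = 77.5.
Round up.

n = 78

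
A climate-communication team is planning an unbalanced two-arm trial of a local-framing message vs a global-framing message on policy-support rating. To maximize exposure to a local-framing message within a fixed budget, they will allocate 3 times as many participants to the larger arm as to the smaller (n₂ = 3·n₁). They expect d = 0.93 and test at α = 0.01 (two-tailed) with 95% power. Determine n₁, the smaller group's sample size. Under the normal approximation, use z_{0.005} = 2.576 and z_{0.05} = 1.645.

With allocation ratio k = n₂/n₁ = 3, Var(x̄₁−x̄₂) = σ²(1/n₁ + 1/(k·n₁)) = σ²·(k+1)/(k·n₁).
So n₁ = (1 + 1/k)·((z_{α/2} + z_β)/d)² = 1.333 × (4.221/0.93)².
n₁ = 1.333 × 20.60 = 27.5.
Round up: n₁ = 28, giving n₂ = 3 × 28 = 84.

n₁ = 28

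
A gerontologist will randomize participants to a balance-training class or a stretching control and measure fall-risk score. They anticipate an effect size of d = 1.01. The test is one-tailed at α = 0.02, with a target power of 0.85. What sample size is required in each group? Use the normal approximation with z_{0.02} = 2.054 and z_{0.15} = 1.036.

For two independent groups with equal n: n = 2·((z_{α} + z_β) / d)².
z_{α} + z_β = 2.054 + 1.036 = 3.090.
n = 2 × (3.090 / 1.01)² = 2 × 3.059² = 2 × 9.36 = 18.7.
Round up to the next whole participant.

n = 19 per group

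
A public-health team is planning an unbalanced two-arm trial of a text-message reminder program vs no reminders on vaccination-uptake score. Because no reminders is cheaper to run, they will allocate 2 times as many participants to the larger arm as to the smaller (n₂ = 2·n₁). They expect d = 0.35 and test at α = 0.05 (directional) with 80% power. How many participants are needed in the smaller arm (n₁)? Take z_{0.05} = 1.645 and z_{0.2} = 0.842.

n₁ = 76

With allocation ratio k = n₂/n₁ = 2, Var(x̄₁−x̄₂) = σ²(1/n₁ + 1/(k·n₁)) = σ²·(k+1)/(k·n₁).
So n₁ = (1 + 1/k)·((z_{α} + z_β)/d)² = 1.500 × (2.487/0.35)².
n₁ = 1.500 × 50.49 = 75.7.
Round up: n₁ = 76, giving n₂ = 2 × 76 = 152.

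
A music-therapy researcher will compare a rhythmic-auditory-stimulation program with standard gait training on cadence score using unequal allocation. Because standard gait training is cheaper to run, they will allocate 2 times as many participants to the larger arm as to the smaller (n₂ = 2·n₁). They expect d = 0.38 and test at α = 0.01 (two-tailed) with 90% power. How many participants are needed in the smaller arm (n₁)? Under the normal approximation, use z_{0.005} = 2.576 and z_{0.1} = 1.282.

With allocation ratio k = n₂/n₁ = 2, Var(x̄₁−x̄₂) = σ²(1/n₁ + 1/(k·n₁)) = σ²·(k+1)/(k·n₁).
So n₁ = (1 + 1/k)·((z_{α/2} + z_β)/d)² = 1.500 × (3.858/0.38)².
n₁ = 1.500 × 103.08 = 154.6.
Round up: n₁ = 155, giving n₂ = 2 × 155 = 310.

n₁ = 155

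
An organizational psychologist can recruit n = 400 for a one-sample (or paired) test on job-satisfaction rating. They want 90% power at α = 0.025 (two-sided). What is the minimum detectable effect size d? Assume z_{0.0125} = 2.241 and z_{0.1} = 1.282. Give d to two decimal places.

For a single sample (or paired design) of n = 400: d_min = (z_{α/2} + z_β)/√n.
z-sum = 2.241 + 1.282 = 3.523.
d_min = 3.523 / √400 = 3.523 / 20.000 = 0.176.

d_min ≈ 0.18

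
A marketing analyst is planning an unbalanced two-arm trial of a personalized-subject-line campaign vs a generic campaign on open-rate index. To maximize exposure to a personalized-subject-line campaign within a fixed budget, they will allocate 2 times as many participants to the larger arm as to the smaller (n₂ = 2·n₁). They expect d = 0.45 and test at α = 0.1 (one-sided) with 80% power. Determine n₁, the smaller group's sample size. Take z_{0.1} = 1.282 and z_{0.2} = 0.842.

n₁ = 34

With allocation ratio k = n₂/n₁ = 2, Var(x̄₁−x̄₂) = σ²(1/n₁ + 1/(k·n₁)) = σ²·(k+1)/(k·n₁).
So n₁ = (1 + 1/k)·((z_{α} + z_β)/d)² = 1.500 × (2.124/0.45)².
n₁ = 1.500 × 22.28 = 33.4.
Round up: n₁ = 34, giving n₂ = 2 × 34 = 68.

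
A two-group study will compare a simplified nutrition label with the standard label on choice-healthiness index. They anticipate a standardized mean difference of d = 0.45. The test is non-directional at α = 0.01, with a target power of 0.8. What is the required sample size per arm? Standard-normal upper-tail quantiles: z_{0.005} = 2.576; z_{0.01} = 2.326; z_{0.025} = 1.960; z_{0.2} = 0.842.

For two independent groups with equal n: n = 2·((z_{α/2} + z_β) / d)².
z_{α/2} + z_β = 2.576 + 0.842 = 3.418.
n = 2 × (3.418 / 0.45)² = 2 × 7.596² = 2 × 57.69 = 115.4.
Round up to the next whole participant.

n = 116 per group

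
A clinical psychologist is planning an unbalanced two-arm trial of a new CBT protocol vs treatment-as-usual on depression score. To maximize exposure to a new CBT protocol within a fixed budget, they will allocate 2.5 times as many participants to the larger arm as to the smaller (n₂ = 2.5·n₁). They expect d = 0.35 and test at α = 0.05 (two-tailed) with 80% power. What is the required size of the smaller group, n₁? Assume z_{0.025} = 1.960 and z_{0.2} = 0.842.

With allocation ratio k = n₂/n₁ = 2.5, Var(x̄₁−x̄₂) = σ²(1/n₁ + 1/(k·n₁)) = σ²·(k+1)/(k·n₁).
So n₁ = (1 + 1/k)·((z_{α/2} + z_β)/d)² = 1.400 × (2.802/0.35)².
n₁ = 1.400 × 64.09 = 89.7.
Round up: n₁ = 90, giving n₂ = 2.5 × 90 = 225.

n₁ = 90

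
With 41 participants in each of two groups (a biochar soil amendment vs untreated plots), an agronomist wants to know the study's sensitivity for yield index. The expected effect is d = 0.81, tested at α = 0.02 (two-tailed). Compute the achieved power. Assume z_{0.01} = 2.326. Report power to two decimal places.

For two equal groups, power = Φ(d·√(n/2) − z_{α/2}).
d·√(n/2) = 0.81 × √(41/2) = 0.81 × 4.528 = 3.667.
z_β = 3.667 − 2.326 = 1.341.
Power = Φ(1.341) = 0.910.

power ≈ 0.91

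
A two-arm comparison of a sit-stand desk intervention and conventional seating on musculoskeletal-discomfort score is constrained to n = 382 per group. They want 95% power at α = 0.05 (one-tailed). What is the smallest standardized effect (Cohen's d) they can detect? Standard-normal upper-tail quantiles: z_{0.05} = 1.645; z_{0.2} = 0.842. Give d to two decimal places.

d_min ≈ 0.24

For two independent groups of n = 382 each: d_min = (z_{α} + z_β)·√(2/n).
z-sum = 1.645 + 1.645 = 3.290.
d_min = 3.290 × √(2/382) = 3.290 × 0.0724 = 0.238.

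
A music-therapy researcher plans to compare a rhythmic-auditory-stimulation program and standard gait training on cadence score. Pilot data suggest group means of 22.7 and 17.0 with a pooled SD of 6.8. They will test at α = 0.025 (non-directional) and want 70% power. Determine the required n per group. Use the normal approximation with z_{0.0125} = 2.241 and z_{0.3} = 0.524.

Cohen's d = |M₁ − M₂| / SD_pooled = |22.7 − 17.0| / 6.8 = 5.7 / 6.8 = 0.838.
For two independent groups with equal n: n = 2·((z_{α/2} + z_β) / d)².
z_{α/2} + z_β = 2.241 + 0.524 = 2.765.
n = 2 × (2.765 / 0.838)² = 2 × 3.300² = 2 × 10.89 = 21.8.
Round up to the next whole participant.

n = 22 per group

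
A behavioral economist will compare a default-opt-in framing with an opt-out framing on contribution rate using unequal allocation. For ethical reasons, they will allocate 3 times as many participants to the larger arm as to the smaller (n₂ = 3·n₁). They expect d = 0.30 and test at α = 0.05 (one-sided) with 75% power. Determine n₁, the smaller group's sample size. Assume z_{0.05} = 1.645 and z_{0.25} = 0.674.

With allocation ratio k = n₂/n₁ = 3, Var(x̄₁−x̄₂) = σ²(1/n₁ + 1/(k·n₁)) = σ²·(k+1)/(k·n₁).
So n₁ = (1 + 1/k)·((z_{α} + z_β)/d)² = 1.333 × (2.319/0.30)².
n₁ = 1.333 × 59.75 = 79.7.
Round up: n₁ = 80, giving n₂ = 3 × 80 = 240.

n₁ = 80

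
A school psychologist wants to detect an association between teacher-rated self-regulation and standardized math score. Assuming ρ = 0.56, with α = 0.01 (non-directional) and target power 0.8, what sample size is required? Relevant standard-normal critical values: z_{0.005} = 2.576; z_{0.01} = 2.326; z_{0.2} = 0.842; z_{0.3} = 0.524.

n = 33

Fisher's z: C = ½·ln((1+r)/(1−r)) = ½·ln(3.5455) = 0.6328.
n = ((z_{α/2} + z_β)/C)² + 3.
(2.576 + 0.842) / 0.6328 = 3.418 / 0.6328 = 5.401.
n = 5.401² + 3 = 29.18 + 3 = 32.2.
Round up.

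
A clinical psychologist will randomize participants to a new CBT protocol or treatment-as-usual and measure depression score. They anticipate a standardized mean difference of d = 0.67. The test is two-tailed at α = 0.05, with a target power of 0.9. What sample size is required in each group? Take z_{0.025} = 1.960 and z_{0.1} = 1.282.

n = 47 per group

For two independent groups with equal n: n = 2·((z_{α/2} + z_β) / d)².
z_{α/2} + z_β = 1.960 + 1.282 = 3.242.
n = 2 × (3.242 / 0.67)² = 2 × 4.839² = 2 × 23.41 = 46.8.
Round up to the next whole participant.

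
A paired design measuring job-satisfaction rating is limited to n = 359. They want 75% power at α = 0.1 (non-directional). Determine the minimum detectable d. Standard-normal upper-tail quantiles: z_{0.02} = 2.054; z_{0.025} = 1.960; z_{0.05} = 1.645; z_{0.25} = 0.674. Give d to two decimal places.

d_min ≈ 0.12

For a single sample (or paired design) of n = 359: d_min = (z_{α/2} + z_β)/√n.
z-sum = 1.645 + 0.674 = 2.319.
d_min = 2.319 / √359 = 2.319 / 18.947 = 0.122.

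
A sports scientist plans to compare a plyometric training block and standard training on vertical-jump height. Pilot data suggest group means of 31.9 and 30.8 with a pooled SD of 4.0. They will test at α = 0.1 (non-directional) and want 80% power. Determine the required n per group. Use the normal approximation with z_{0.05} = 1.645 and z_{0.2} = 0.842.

n = 164 per group

Cohen's d = |M₁ − M₂| / SD_pooled = |31.9 − 30.8| / 4.0 = 1.1 / 4.0 = 0.275.
For two independent groups with equal n: n = 2·((z_{α/2} + z_β) / d)².
z_{α/2} + z_β = 1.645 + 0.842 = 2.487.
n = 2 × (2.487 / 0.275)² = 2 × 9.044² = 2 × 81.79 = 163.6.
Round up to the next whole participant.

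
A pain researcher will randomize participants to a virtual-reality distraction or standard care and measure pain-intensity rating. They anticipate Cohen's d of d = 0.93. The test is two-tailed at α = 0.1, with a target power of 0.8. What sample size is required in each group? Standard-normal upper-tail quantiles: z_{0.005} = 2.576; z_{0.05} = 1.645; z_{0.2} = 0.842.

For two independent groups with equal n: n = 2·((z_{α/2} + z_β) / d)².
z_{α/2} + z_β = 1.645 + 0.842 = 2.487.
n = 2 × (2.487 / 0.93)² = 2 × 2.674² = 2 × 7.15 = 14.3.
Round up to the next whole participant.

n = 15 per group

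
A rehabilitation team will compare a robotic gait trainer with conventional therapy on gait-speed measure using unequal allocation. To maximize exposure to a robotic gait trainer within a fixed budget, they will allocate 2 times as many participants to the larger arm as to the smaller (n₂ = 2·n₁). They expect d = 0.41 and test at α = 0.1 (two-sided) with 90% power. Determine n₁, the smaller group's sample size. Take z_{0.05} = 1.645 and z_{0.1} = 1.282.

With allocation ratio k = n₂/n₁ = 2, Var(x̄₁−x̄₂) = σ²(1/n₁ + 1/(k·n₁)) = σ²·(k+1)/(k·n₁).
So n₁ = (1 + 1/k)·((z_{α/2} + z_β)/d)² = 1.500 × (2.927/0.41)².
n₁ = 1.500 × 50.97 = 76.4.
Round up: n₁ = 77, giving n₂ = 2 × 77 = 154.

n₁ = 77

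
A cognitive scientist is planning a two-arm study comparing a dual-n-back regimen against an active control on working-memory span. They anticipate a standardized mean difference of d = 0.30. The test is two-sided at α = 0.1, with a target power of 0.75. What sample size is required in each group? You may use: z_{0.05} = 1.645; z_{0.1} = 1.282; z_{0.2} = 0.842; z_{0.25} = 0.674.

n = 120 per group

For two independent groups with equal n: n = 2·((z_{α/2} + z_β) / d)².
z_{α/2} + z_β = 1.645 + 0.674 = 2.319.
n = 2 × (2.319 / 0.30)² = 2 × 7.730² = 2 × 59.75 = 119.5.
Round up to the next whole participant.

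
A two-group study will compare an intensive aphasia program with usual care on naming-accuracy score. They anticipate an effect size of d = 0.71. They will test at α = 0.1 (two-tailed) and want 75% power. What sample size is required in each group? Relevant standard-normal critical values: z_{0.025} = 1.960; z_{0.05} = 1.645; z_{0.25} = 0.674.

For two independent groups with equal n: n = 2·((z_{α/2} + z_β) / d)².
z_{α/2} + z_β = 1.645 + 0.674 = 2.319.
n = 2 × (2.319 / 0.71)² = 2 × 3.266² = 2 × 10.67 = 21.3.
Round up to the next whole participant.

n = 22 per group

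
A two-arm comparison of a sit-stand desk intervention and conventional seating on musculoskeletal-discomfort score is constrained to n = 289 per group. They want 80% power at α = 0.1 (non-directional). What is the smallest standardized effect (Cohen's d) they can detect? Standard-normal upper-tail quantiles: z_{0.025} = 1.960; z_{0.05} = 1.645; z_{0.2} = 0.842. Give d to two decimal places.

d_min ≈ 0.21

For two independent groups of n = 289 each: d_min = (z_{α/2} + z_β)·√(2/n).
z-sum = 1.645 + 0.842 = 2.487.
d_min = 2.487 × √(2/289) = 2.487 × 0.0832 = 0.207.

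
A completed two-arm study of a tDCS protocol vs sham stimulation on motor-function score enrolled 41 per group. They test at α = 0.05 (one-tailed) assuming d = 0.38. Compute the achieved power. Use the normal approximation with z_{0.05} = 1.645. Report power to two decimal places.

power ≈ 0.53

For two equal groups, power = Φ(d·√(n/2) − z_{α}).
d·√(n/2) = 0.38 × √(41/2) = 0.38 × 4.528 = 1.721.
z_β = 1.721 − 1.645 = 0.076.
Power = Φ(0.076) = 0.530.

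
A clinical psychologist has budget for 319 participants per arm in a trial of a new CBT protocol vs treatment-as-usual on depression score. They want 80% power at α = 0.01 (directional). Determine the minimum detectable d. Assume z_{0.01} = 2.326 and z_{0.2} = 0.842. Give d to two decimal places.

d_min ≈ 0.25

For two independent groups of n = 319 each: d_min = (z_{α} + z_β)·√(2/n).
z-sum = 2.326 + 0.842 = 3.168.
d_min = 3.168 × √(2/319) = 3.168 × 0.0792 = 0.251.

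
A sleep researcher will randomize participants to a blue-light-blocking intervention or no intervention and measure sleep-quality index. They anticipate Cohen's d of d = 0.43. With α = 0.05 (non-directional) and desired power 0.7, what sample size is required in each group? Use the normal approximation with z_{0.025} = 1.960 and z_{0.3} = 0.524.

For two independent groups with equal n: n = 2·((z_{α/2} + z_β) / d)².
z_{α/2} + z_β = 1.960 + 0.524 = 2.484.
n = 2 × (2.484 / 0.43)² = 2 × 5.777² = 2 × 33.37 = 66.7.
Round up to the next whole participant.

n = 67 per group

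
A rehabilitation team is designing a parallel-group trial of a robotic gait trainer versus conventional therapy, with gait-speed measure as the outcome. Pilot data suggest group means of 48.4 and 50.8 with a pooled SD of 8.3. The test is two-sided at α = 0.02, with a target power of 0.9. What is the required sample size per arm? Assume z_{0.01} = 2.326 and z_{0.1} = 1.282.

Cohen's d = |M₁ − M₂| / SD_pooled = |48.4 − 50.8| / 8.3 = 2.4 / 8.3 = 0.289.
For two independent groups with equal n: n = 2·((z_{α/2} + z_β) / d)².
z_{α/2} + z_β = 2.326 + 1.282 = 3.608.
n = 2 × (3.608 / 0.289)² = 2 × 12.484² = 2 × 155.86 = 311.7.
Round up to the next whole participant.

n = 312 per group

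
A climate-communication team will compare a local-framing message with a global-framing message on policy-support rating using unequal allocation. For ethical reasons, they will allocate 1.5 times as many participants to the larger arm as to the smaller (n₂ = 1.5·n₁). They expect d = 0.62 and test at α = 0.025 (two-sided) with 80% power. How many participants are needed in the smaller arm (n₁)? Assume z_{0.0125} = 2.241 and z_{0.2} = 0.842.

n₁ = 42

With allocation ratio k = n₂/n₁ = 1.5, Var(x̄₁−x̄₂) = σ²(1/n₁ + 1/(k·n₁)) = σ²·(k+1)/(k·n₁).
So n₁ = (1 + 1/k)·((z_{α/2} + z_β)/d)² = 1.667 × (3.083/0.62)².
n₁ = 1.667 × 24.73 = 41.2.
Round up: n₁ = 42, giving n₂ = 1.5 × 42 = 63.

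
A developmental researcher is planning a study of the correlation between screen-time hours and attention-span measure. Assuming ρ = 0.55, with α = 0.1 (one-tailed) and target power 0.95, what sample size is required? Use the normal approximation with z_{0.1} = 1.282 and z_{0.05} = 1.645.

n = 26

Fisher's z: C = ½·ln((1+r)/(1−r)) = ½·ln(3.4444) = 0.6184.
n = ((z_{α} + z_β)/C)² + 3.
(1.282 + 1.645) / 0.6184 = 2.927 / 0.6184 = 4.733.
n = 4.733² + 3 = 22.40 + 3 = 25.4.
Round up.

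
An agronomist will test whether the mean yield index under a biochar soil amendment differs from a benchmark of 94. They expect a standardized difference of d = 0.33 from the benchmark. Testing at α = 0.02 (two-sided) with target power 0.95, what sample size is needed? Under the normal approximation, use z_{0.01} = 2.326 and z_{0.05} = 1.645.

For a one-sample test: n = ((z_{α/2} + z_β) / d)².
z_{α/2} + z_β = 2.326 + 1.645 = 3.971.
n = (3.971 / 0.33)² = 12.033² = 144.80.
Round up.

n = 145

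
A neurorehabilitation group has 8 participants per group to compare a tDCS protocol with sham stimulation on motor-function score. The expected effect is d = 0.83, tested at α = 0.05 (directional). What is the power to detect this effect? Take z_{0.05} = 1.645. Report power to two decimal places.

For two equal groups, power = Φ(d·√(n/2) − z_{α}).
d·√(n/2) = 0.83 × √(8/2) = 0.83 × 2.000 = 1.660.
z_β = 1.660 − 1.645 = 0.015.
Power = Φ(0.015) = 0.506.

power ≈ 0.51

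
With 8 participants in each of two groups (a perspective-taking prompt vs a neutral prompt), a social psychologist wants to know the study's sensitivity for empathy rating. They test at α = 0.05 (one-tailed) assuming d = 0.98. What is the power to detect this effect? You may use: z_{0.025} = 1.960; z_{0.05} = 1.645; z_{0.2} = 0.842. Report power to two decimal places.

power ≈ 0.62

For two equal groups, power = Φ(d·√(n/2) − z_{α}).
d·√(n/2) = 0.98 × √(8/2) = 0.98 × 2.000 = 1.960.
z_β = 1.960 − 1.645 = 0.315.
Power = Φ(0.315) = 0.624.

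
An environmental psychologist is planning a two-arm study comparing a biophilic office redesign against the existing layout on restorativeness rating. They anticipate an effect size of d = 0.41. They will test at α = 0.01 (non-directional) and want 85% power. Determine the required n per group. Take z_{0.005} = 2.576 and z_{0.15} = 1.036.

For two independent groups with equal n: n = 2·((z_{α/2} + z_β) / d)².
z_{α/2} + z_β = 2.576 + 1.036 = 3.612.
n = 2 × (3.612 / 0.41)² = 2 × 8.810² = 2 × 77.61 = 155.2.
Round up to the next whole participant.

n = 156 per group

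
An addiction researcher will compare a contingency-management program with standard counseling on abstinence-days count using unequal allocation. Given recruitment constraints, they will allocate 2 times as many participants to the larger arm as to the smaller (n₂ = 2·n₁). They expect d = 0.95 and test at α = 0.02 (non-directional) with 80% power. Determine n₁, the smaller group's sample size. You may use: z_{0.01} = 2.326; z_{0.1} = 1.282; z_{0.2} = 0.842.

n₁ = 17

With allocation ratio k = n₂/n₁ = 2, Var(x̄₁−x̄₂) = σ²(1/n₁ + 1/(k·n₁)) = σ²·(k+1)/(k·n₁).
So n₁ = (1 + 1/k)·((z_{α/2} + z_β)/d)² = 1.500 × (3.168/0.95)².
n₁ = 1.500 × 11.12 = 16.7.
Round up: n₁ = 17, giving n₂ = 2 × 17 = 34.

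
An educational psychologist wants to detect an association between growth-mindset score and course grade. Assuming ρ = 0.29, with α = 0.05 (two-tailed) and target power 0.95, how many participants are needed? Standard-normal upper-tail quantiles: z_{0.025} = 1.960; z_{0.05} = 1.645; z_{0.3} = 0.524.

n = 149

Fisher's z: C = ½·ln((1+r)/(1−r)) = ½·ln(1.8169) = 0.2986.
n = ((z_{α/2} + z_β)/C)² + 3.
(1.960 + 1.645) / 0.2986 = 3.605 / 0.2986 = 12.073.
n = 12.073² + 3 = 145.76 + 3 = 148.8.
Round up.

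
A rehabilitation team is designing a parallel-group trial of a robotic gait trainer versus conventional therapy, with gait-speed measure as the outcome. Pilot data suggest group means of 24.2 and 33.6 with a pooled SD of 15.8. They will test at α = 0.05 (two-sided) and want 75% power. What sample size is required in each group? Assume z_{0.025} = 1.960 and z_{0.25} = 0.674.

Cohen's d = |M₁ − M₂| / SD_pooled = |24.2 − 33.6| / 15.8 = 9.4 / 15.8 = 0.595.
For two independent groups with equal n: n = 2·((z_{α/2} + z_β) / d)².
z_{α/2} + z_β = 1.960 + 0.674 = 2.634.
n = 2 × (2.634 / 0.595)² = 2 × 4.427² = 2 × 19.60 = 39.2.
Round up to the next whole participant.

n = 40 per group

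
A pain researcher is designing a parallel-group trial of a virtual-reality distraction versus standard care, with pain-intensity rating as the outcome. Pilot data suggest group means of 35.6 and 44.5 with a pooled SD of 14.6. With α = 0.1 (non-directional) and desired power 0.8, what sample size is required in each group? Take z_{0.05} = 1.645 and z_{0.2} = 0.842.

n = 34 per group

Cohen's d = |M₁ − M₂| / SD_pooled = |35.6 − 44.5| / 14.6 = 8.9 / 14.6 = 0.610.
For two independent groups with equal n: n = 2·((z_{α/2} + z_β) / d)².
z_{α/2} + z_β = 1.645 + 0.842 = 2.487.
n = 2 × (2.487 / 0.610)² = 2 × 4.077² = 2 × 16.62 = 33.2.
Round up to the next whole participant.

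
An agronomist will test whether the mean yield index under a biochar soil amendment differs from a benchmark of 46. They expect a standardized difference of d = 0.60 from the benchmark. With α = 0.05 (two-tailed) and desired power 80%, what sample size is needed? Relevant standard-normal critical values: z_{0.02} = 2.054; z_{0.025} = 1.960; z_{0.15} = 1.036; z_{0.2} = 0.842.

For a one-sample test: n = ((z_{α/2} + z_β) / d)².
z_{α/2} + z_β = 1.960 + 0.842 = 2.802.
n = (2.802 / 0.60)² = 4.670² = 21.81.
Round up.

n = 22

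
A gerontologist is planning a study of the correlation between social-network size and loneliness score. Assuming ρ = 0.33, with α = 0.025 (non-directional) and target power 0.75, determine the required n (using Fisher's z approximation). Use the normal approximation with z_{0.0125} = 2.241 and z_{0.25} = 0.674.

n = 76

Fisher's z: C = ½·ln((1+r)/(1−r)) = ½·ln(1.9851) = 0.3428.
n = ((z_{α/2} + z_β)/C)² + 3.
(2.241 + 0.674) / 0.3428 = 2.915 / 0.3428 = 8.504.
n = 8.504² + 3 = 72.31 + 3 = 75.3.
Round up.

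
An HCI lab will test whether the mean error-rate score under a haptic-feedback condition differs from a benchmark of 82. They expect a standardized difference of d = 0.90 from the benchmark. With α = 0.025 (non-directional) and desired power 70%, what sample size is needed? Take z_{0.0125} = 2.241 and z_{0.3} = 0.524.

n = 10

For a one-sample test: n = ((z_{α/2} + z_β) / d)².
z_{α/2} + z_β = 2.241 + 0.524 = 2.765.
n = (2.765 / 0.90)² = 3.072² = 9.44.
Round up.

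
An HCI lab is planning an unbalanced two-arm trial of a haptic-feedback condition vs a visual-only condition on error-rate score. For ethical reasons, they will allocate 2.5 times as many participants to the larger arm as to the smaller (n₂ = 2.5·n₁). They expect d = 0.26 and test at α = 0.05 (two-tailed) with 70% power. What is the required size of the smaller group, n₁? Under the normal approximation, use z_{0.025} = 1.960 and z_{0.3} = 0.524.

n₁ = 128

With allocation ratio k = n₂/n₁ = 2.5, Var(x̄₁−x̄₂) = σ²(1/n₁ + 1/(k·n₁)) = σ²·(k+1)/(k·n₁).
So n₁ = (1 + 1/k)·((z_{α/2} + z_β)/d)² = 1.400 × (2.484/0.26)².
n₁ = 1.400 × 91.28 = 127.8.
Round up: n₁ = 128, giving n₂ = 2.5 × 128 = 320.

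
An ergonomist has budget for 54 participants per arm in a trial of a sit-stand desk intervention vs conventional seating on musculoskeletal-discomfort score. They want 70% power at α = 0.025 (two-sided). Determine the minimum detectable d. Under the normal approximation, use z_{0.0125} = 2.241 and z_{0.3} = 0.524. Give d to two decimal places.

For two independent groups of n = 54 each: d_min = (z_{α/2} + z_β)·√(2/n).
z-sum = 2.241 + 0.524 = 2.765.
d_min = 2.765 × √(2/54) = 2.765 × 0.1925 = 0.532.

d_min ≈ 0.53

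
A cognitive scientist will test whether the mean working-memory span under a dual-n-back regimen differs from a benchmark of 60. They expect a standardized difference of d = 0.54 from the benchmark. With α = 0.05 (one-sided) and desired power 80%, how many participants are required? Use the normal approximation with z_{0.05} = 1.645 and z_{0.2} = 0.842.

n = 22

For a one-sample test: n = ((z_{α} + z_β) / d)².
z_{α} + z_β = 1.645 + 0.842 = 2.487.
n = (2.487 / 0.54)² = 4.606² = 21.21.
Round up.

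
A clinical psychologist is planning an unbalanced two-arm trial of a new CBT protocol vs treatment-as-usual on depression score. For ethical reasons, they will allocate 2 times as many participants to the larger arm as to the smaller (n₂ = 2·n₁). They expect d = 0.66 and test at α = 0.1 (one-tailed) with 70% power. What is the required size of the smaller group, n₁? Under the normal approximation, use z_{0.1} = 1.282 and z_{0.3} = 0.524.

With allocation ratio k = n₂/n₁ = 2, Var(x̄₁−x̄₂) = σ²(1/n₁ + 1/(k·n₁)) = σ²·(k+1)/(k·n₁).
So n₁ = (1 + 1/k)·((z_{α} + z_β)/d)² = 1.500 × (1.806/0.66)².
n₁ = 1.500 × 7.49 = 11.2.
Round up: n₁ = 12, giving n₂ = 2 × 12 = 24.

n₁ = 12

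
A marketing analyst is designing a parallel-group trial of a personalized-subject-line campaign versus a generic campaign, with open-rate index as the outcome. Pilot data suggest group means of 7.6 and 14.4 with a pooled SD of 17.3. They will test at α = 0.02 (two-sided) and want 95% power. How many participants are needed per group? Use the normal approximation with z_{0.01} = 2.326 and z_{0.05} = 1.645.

n = 205 per group

Cohen's d = |M₁ − M₂| / SD_pooled = |7.6 − 14.4| / 17.3 = 6.8 / 17.3 = 0.393.
For two independent groups with equal n: n = 2·((z_{α/2} + z_β) / d)².
z_{α/2} + z_β = 2.326 + 1.645 = 3.971.
n = 2 × (3.971 / 0.393)² = 2 × 10.104² = 2 × 102.10 = 204.2.
Round up to the next whole participant.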